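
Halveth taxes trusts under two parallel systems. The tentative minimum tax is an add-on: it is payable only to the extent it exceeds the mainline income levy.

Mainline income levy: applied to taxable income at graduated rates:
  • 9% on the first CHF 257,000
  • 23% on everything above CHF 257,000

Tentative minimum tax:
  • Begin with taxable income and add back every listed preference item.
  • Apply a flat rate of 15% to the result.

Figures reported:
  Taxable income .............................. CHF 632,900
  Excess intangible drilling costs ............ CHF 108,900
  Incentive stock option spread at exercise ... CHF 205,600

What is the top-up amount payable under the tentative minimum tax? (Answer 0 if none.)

Tentative minimum tax:
  Adjusted income: CHF 632,900 + CHF 108,900 + CHF 205,600 = CHF 947,400
  CHF 947,400 × 15% = CHF 142,110

Mainline income levy:
  CHF 257,000 × 9% = CHF 23,130
  CHF 375,900 × 23% = CHF 86,457
  → CHF 109,587

Excess of tentative minimum tax over mainline income levy: CHF 142,110 − CHF 109,587 = CHF 32,523.

CHF 32,523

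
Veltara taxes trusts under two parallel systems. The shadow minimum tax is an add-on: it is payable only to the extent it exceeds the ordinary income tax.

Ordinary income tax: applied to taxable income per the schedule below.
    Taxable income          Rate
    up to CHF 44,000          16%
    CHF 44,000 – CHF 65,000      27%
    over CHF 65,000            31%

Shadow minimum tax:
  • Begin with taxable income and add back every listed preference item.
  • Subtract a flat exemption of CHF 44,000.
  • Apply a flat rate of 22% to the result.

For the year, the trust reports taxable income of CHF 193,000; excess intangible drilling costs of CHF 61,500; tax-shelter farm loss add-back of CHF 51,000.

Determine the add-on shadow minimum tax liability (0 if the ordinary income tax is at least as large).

CHF 5,140

Shadow minimum tax:
  Adjusted income: CHF 193,000 + CHF 61,500 + CHF 51,000 = CHF 305,500
  Less exemption CHF 44,000 → base CHF 261,500
  CHF 261,500 × 22% = CHF 57,530

Ordinary income tax:
  CHF 44,000 × 16% = CHF 7,040
  CHF 21,000 × 27% = CHF 5,670
  CHF 128,000 × 31% = CHF 39,680
  → CHF 52,390

Excess of shadow minimum tax over ordinary income tax: CHF 57,530 − CHF 52,390 = CHF 5,140.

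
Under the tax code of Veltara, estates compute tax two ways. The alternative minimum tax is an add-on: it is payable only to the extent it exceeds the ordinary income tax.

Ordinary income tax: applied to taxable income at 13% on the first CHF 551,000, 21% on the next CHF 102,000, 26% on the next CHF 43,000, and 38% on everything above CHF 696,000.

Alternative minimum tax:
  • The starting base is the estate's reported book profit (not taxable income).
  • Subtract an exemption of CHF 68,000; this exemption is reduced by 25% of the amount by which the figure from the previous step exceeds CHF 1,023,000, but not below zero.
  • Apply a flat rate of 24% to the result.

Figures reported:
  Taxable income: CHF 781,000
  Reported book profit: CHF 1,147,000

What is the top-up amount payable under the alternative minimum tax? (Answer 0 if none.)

CHF 129,870

Alternative minimum tax:
  Base (reported book profit): CHF 1,147,000
  Exemption: CHF 68,000 − 25% × (CHF 1,147,000 − CHF 1,023,000) = CHF 68,000 − CHF 31,000 = CHF 37,000
  Base: CHF 1,147,000 − CHF 37,000 = CHF 1,110,000
  CHF 1,110,000 × 24% = CHF 266,400

Ordinary income tax:
  CHF 551,000 × 13% = CHF 71,630
  CHF 102,000 × 21% = CHF 21,420
  CHF 43,000 × 26% = CHF 11,180
  CHF 85,000 × 38% = CHF 32,300
  → CHF 136,530

Excess of alternative minimum tax over ordinary income tax: CHF 266,400 − CHF 136,530 = CHF 129,870.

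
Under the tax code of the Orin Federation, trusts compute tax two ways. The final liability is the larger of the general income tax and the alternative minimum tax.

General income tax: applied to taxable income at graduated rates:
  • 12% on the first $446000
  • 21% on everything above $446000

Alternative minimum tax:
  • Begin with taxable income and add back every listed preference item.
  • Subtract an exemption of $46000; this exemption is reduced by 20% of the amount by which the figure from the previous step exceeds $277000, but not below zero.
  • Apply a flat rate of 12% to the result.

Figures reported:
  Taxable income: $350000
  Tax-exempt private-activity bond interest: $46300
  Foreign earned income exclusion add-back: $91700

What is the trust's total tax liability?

General income tax:
  $350000 × 12% = $42000

Alternative minimum tax:
  Adjusted income: $350000 + $46300 + $91700 = $488000
  Exemption: $46000 − 20% × ($488000 − $277000) = $46000 − $42200 = $3800
  Base: $488000 − $3800 = $484200
  $484200 × 12% = $58104

$58104 > $42000, so the alternative minimum tax is the binding amount.

$58104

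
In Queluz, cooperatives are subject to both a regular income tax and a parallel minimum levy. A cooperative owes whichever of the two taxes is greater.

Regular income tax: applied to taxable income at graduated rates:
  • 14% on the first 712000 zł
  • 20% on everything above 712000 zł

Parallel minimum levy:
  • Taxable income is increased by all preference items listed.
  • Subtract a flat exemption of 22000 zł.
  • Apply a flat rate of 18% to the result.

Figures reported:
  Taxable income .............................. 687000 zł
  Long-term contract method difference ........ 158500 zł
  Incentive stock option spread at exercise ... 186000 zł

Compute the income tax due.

Parallel minimum levy:
  Adjusted income: 687000 zł + 158500 zł + 186000 zł = 1031500 zł
  Less exemption 22000 zł → base 1009500 zł
  1009500 zł × 18% = 181710 zł

Regular income tax:
  687000 zł × 14% = 96180 zł

181710 zł > 96180 zł, so the parallel minimum levy is the binding amount.

181710 zł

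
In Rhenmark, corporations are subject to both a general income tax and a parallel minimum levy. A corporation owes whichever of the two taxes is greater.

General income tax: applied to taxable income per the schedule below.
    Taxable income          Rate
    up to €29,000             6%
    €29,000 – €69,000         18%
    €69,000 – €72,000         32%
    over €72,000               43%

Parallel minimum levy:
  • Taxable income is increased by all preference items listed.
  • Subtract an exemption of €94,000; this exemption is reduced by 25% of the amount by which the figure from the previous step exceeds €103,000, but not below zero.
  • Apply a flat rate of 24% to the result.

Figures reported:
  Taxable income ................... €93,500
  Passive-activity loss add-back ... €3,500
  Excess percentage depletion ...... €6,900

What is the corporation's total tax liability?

€19,145

Parallel minimum levy:
  Adjusted income: €93,500 + €3,500 + €6,900 = €103,900
  Exemption: €94,000 − 25% × (€103,900 − €103,000) = €94,000 − €225 = €93,775
  Base: €103,900 − €93,775 = €10,125
  €10,125 × 24% = €2,430

General income tax:
  €29,000 × 6% = €1,740
  €40,000 × 18% = €7,200
  €3,000 × 32% = €960
  €21,500 × 43% = €9,245
  → €19,145

€19,145 > €2,430, so the general income tax governs.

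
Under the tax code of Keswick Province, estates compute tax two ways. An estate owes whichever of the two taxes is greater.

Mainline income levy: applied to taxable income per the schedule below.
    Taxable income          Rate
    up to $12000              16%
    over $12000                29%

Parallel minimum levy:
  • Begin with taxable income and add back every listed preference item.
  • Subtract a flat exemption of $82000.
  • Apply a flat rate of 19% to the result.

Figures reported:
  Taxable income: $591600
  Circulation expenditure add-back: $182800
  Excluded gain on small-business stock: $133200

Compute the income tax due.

$170004

Mainline income levy:
  $12000 × 16% = $1920
  $579600 × 29% = $168084
  → $170004

Parallel minimum levy:
  Adjusted income: $591600 + $182800 + $133200 = $907600
  Less exemption $82000 → base $825600
  $825600 × 19% = $156864

$170004 > $156864, so the mainline income levy governs.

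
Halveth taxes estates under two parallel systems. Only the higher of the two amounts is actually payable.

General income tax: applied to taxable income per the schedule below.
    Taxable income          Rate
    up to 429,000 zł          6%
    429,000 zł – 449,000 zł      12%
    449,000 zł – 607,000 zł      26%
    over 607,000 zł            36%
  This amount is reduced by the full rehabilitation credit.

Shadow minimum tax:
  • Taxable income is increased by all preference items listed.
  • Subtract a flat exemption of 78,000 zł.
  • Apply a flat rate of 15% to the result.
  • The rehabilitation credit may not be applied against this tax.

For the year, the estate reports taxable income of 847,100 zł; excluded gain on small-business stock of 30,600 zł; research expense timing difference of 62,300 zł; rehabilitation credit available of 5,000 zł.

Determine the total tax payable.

150,656 zł

General income tax:
  429,000 zł × 6% = 25,740 zł
  20,000 zł × 12% = 2,400 zł
  158,000 zł × 26% = 41,080 zł
  240,100 zł × 36% = 86,436 zł
  → 155,656 zł
  Less rehabilitation credit 5,000 zł → 150,656 zł

Shadow minimum tax:
  Adjusted income: 847,100 zł + 30,600 zł + 62,300 zł = 940,000 zł
  Less exemption 78,000 zł → base 862,000 zł
  862,000 zł × 15% = 129,300 zł

150,656 zł > 129,300 zł, so the general income tax governs.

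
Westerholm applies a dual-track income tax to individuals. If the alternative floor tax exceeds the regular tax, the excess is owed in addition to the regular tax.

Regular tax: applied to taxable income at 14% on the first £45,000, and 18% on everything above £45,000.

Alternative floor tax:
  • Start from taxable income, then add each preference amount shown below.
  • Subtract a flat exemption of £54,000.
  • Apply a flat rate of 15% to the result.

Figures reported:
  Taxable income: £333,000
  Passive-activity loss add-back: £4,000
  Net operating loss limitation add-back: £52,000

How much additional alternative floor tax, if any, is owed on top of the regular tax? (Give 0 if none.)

£0

Alternative floor tax:
  Adjusted income: £333,000 + £4,000 + £52,000 = £389,000
  Less exemption £54,000 → base £335,000
  £335,000 × 15% = £50,250

Regular tax:
  £45,000 × 14% = £6,300
  £288,000 × 18% = £51,840
  → £58,140

£50,250 ≤ £58,140, so no add-on is due.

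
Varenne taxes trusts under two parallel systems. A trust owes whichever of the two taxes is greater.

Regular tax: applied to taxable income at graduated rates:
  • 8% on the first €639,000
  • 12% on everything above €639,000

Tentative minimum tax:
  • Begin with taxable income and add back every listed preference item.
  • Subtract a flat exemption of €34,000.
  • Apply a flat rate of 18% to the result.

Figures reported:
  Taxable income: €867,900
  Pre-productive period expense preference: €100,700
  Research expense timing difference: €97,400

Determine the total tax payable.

€185,760

Tentative minimum tax:
  Adjusted income: €867,900 + €100,700 + €97,400 = €1,066,000
  Less exemption €34,000 → base €1,032,000
  €1,032,000 × 18% = €185,760

Regular tax:
  €639,000 × 8% = €51,120
  €228,900 × 12% = €27,468
  → €78,588

€185,760 > €78,588, so the tentative minimum tax is the binding amount.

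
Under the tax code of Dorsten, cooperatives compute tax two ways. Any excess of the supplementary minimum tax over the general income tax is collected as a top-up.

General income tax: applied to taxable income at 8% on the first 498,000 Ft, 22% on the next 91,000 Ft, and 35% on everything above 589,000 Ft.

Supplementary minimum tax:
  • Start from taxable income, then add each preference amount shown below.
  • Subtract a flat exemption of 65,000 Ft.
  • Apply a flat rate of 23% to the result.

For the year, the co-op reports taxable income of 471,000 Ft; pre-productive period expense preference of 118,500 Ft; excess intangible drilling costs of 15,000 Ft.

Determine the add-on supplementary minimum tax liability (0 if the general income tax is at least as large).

Supplementary minimum tax:
  Adjusted income: 471,000 Ft + 118,500 Ft + 15,000 Ft = 604,500 Ft
  Less exemption 65,000 Ft → base 539,500 Ft
  539,500 Ft × 23% = 124,085 Ft

General income tax:
  471,000 Ft × 8% = 37,680 Ft

Excess of supplementary minimum tax over general income tax: 124,085 Ft − 37,680 Ft = 86,405 Ft.

86,405 Ft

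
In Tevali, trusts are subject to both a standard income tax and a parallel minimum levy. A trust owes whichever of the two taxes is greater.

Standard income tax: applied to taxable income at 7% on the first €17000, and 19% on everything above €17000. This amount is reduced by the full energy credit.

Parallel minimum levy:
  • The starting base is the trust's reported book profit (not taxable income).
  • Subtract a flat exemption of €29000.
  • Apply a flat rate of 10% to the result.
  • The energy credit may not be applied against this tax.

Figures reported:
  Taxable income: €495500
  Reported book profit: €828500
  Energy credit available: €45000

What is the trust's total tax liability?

Standard income tax:
  €17000 × 7% = €1190
  €478500 × 19% = €90915
  → €92105
  Less energy credit €45000 → €47105

Parallel minimum levy:
  Base (reported book profit): €828500
  Less exemption €29000 → base €799500
  €799500 × 10% = €79950

€79950 > €47105, so the parallel minimum levy is the binding amount.

€79950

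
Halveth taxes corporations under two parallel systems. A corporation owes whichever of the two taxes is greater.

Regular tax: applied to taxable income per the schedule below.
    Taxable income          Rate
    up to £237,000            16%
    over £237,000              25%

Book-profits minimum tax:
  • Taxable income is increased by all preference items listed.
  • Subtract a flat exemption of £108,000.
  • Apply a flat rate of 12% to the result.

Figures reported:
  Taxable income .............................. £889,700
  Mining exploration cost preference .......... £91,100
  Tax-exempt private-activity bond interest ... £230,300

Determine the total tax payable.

£201,095

Regular tax:
  £237,000 × 16% = £37,920
  £652,700 × 25% = £163,175
  → £201,095

Book-profits minimum tax:
  Adjusted income: £889,700 + £91,100 + £230,300 = £1,211,100
  Less exemption £108,000 → base £1,103,100
  £1,103,100 × 12% = £132,372

£201,095 > £132,372, so the regular tax governs.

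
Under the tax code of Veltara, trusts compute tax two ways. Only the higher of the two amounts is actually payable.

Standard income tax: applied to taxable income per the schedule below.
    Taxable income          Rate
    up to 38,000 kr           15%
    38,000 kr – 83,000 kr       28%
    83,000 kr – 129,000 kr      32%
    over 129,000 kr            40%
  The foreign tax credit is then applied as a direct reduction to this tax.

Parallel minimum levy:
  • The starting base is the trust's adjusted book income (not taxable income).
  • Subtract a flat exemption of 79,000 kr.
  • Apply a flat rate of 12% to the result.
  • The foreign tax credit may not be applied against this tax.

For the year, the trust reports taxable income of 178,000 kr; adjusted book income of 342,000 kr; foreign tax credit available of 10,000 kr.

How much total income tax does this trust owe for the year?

42,620 kr

Parallel minimum levy:
  Base (adjusted book income): 342,000 kr
  Less exemption 79,000 kr → base 263,000 kr
  263,000 kr × 12% = 31,560 kr

Standard income tax:
  38,000 kr × 15% = 5,700 kr
  45,000 kr × 28% = 12,600 kr
  46,000 kr × 32% = 14,720 kr
  49,000 kr × 40% = 19,600 kr
  → 52,620 kr
  Less foreign tax credit 10,000 kr → 42,620 kr

42,620 kr > 31,560 kr, so the standard income tax governs.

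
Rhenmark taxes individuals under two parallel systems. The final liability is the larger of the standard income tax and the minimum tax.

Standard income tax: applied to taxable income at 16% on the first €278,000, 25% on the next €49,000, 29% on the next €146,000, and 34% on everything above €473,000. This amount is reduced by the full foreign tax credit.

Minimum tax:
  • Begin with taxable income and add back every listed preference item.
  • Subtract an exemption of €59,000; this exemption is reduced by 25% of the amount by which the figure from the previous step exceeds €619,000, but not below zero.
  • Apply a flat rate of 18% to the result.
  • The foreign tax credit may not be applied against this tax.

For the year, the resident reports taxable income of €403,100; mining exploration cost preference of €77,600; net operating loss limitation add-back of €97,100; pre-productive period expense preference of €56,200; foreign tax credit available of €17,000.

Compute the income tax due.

€104,175

Minimum tax:
  Adjusted income: €403,100 + €77,600 + €97,100 + €56,200 = €634,000
  Exemption: €59,000 − 25% × (€634,000 − €619,000) = €59,000 − €3,750 = €55,250
  Base: €634,000 − €55,250 = €578,750
  €578,750 × 18% = €104,175

Standard income tax:
  €278,000 × 16% = €44,480
  €49,000 × 25% = €12,250
  €76,100 × 29% = €22,069
  → €78,799
  Less foreign tax credit €17,000 → €61,799

€104,175 > €61,799, so the minimum tax is the binding amount.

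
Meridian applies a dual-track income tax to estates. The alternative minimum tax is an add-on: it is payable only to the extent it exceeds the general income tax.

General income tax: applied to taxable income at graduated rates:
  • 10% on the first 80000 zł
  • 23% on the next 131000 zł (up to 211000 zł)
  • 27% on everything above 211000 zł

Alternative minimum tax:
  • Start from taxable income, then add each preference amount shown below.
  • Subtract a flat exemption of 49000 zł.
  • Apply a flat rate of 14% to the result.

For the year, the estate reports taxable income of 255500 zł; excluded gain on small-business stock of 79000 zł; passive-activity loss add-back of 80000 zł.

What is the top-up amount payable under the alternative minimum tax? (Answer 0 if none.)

Alternative minimum tax:
  Adjusted income: 255500 zł + 79000 zł + 80000 zł = 414500 zł
  Less exemption 49000 zł → base 365500 zł
  365500 zł × 14% = 51170 zł

General income tax:
  80000 zł × 10% = 8000 zł
  131000 zł × 23% = 30130 zł
  44500 zł × 27% = 12015 zł
  → 50145 zł

Excess of alternative minimum tax over general income tax: 51170 zł − 50145 zł = 1025 zł.

1025 zł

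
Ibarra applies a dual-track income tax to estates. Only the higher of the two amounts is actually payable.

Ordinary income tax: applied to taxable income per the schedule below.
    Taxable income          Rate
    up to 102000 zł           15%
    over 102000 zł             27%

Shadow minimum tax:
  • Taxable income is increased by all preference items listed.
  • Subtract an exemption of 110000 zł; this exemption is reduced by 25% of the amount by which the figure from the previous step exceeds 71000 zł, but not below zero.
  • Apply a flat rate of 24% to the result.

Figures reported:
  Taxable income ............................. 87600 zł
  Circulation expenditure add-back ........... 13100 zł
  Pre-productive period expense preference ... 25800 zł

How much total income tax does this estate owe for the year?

Shadow minimum tax:
  Adjusted income: 87600 zł + 13100 zł + 25800 zł = 126500 zł
  Exemption: 110000 zł − 25% × (126500 zł − 71000 zł) = 110000 zł − 13875 zł = 96125 zł
  Base: 126500 zł − 96125 zł = 30375 zł
  30375 zł × 24% = 7290 zł

Ordinary income tax:
  87600 zł × 15% = 13140 zł

13140 zł > 7290 zł, so the ordinary income tax governs.

13140 zł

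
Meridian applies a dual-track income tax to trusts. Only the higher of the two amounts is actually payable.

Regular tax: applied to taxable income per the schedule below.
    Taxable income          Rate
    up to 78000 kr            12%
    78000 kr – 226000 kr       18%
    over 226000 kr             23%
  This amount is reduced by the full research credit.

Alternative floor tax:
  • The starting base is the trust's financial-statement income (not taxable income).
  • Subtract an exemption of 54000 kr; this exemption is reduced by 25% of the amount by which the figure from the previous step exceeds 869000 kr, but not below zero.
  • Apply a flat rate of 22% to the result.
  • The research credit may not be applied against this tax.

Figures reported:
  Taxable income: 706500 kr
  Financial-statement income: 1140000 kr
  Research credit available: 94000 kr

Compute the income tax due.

250800 kr

Alternative floor tax:
  Base (financial-statement income): 1140000 kr
  Exemption: 25% × (1140000 kr − 869000 kr) = 67750 kr ≥ 54000 kr, so the exemption is fully phased out
  Base: 1140000 kr − 0 kr = 1140000 kr
  1140000 kr × 22% = 250800 kr

Regular tax:
  78000 kr × 12% = 9360 kr
  148000 kr × 18% = 26640 kr
  480500 kr × 23% = 110515 kr
  → 146515 kr
  Less research credit 94000 kr → 52515 kr

250800 kr > 52515 kr, so the alternative floor tax is the binding amount.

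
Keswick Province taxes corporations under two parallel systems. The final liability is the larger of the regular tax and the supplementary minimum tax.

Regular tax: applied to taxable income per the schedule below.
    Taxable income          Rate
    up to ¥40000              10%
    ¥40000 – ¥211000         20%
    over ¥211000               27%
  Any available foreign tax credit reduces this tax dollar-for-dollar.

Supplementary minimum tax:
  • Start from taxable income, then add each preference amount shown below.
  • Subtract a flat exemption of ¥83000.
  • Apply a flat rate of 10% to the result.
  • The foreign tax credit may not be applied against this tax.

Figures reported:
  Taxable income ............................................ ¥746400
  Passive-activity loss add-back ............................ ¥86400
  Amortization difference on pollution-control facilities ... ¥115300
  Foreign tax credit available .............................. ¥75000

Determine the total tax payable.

¥107758

Supplementary minimum tax:
  Adjusted income: ¥746400 + ¥86400 + ¥115300 = ¥948100
  Less exemption ¥83000 → base ¥865100
  ¥865100 × 10% = ¥86510

Regular tax:
  ¥40000 × 10% = ¥4000
  ¥171000 × 20% = ¥34200
  ¥535400 × 27% = ¥144558
  → ¥182758
  Less foreign tax credit ¥75000 → ¥107758

¥107758 > ¥86510, so the regular tax governs.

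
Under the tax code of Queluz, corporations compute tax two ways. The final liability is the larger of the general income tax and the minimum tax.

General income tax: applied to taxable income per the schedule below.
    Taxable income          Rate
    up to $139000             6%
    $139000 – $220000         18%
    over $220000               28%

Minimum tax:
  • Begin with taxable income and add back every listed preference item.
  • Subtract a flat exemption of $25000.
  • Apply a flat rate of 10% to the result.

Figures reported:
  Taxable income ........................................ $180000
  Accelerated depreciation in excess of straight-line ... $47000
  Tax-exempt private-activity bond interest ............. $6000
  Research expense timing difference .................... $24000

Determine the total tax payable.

Minimum tax:
  Adjusted income: $180000 + $47000 + $6000 + $24000 = $257000
  Less exemption $25000 → base $232000
  $232000 × 10% = $23200

General income tax:
  $139000 × 6% = $8340
  $41000 × 18% = $7380
  → $15720

$23200 > $15720, so the minimum tax is the binding amount.

$23200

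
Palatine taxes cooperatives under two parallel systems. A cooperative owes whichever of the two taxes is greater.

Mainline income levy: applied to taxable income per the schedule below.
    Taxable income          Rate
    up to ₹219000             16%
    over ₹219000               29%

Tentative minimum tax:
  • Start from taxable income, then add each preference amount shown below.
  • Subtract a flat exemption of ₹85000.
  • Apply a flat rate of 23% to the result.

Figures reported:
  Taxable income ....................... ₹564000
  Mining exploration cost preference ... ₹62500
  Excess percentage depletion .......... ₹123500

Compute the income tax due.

Mainline income levy:
  ₹219000 × 16% = ₹35040
  ₹345000 × 29% = ₹100050
  → ₹135090

Tentative minimum tax:
  Adjusted income: ₹564000 + ₹62500 + ₹123500 = ₹750000
  Less exemption ₹85000 → base ₹665000
  ₹665000 × 23% = ₹152950

₹152950 > ₹135090, so the tentative minimum tax is the binding amount.

₹152950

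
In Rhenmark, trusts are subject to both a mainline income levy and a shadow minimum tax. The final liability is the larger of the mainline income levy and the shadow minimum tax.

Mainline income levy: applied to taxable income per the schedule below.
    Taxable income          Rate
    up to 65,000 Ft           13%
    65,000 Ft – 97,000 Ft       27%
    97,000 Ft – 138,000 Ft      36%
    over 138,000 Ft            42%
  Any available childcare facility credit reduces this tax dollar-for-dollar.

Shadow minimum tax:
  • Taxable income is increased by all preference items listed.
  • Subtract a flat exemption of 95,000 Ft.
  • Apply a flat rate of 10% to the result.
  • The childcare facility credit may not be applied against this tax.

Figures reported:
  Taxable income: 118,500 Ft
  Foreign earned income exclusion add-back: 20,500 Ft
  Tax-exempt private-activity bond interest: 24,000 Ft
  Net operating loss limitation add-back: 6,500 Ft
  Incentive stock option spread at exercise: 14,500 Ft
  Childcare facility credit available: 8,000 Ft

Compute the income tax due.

16,830 Ft

Shadow minimum tax:
  Adjusted income: 118,500 Ft + 20,500 Ft + 24,000 Ft + 6,500 Ft + 14,500 Ft = 184,000 Ft
  Less exemption 95,000 Ft → base 89,000 Ft
  89,000 Ft × 10% = 8,900 Ft

Mainline income levy:
  65,000 Ft × 13% = 8,450 Ft
  32,000 Ft × 27% = 8,640 Ft
  21,500 Ft × 36% = 7,740 Ft
  → 24,830 Ft
  Less childcare facility credit 8,000 Ft → 16,830 Ft

16,830 Ft > 8,900 Ft, so the mainline income levy governs.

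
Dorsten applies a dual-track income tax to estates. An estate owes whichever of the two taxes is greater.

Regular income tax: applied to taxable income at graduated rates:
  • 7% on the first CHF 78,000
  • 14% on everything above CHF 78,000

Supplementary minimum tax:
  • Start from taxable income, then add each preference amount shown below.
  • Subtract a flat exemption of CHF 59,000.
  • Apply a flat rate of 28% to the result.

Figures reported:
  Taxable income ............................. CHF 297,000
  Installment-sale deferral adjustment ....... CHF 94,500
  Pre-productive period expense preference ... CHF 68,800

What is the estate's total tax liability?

Regular income tax:
  CHF 78,000 × 7% = CHF 5,460
  CHF 219,000 × 14% = CHF 30,660
  → CHF 36,120

Supplementary minimum tax:
  Adjusted income: CHF 297,000 + CHF 94,500 + CHF 68,800 = CHF 460,300
  Less exemption CHF 59,000 → base CHF 401,300
  CHF 401,300 × 28% = CHF 112,364

CHF 112,364 > CHF 36,120, so the supplementary minimum tax is the binding amount.

CHF 112,364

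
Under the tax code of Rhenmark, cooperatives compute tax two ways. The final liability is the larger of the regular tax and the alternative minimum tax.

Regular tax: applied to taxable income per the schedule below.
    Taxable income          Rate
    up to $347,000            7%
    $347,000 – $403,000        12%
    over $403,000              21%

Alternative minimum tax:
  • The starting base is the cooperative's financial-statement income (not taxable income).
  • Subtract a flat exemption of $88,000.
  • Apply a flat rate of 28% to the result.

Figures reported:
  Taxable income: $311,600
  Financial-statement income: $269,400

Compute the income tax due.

Regular tax:
  $311,600 × 7% = $21,812

Alternative minimum tax:
  Base (financial-statement income): $269,400
  Less exemption $88,000 → base $181,400
  $181,400 × 28% = $50,792

$50,792 > $21,812, so the alternative minimum tax is the binding amount.

$50,792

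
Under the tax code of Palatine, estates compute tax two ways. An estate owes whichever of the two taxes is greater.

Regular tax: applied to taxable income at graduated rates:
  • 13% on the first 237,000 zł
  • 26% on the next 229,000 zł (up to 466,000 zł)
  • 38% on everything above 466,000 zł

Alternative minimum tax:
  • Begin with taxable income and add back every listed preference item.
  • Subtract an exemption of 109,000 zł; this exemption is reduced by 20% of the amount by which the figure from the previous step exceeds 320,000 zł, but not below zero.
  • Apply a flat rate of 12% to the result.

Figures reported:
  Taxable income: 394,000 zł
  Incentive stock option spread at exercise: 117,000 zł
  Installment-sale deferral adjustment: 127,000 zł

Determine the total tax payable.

71,630 zł

Alternative minimum tax:
  Adjusted income: 394,000 zł + 117,000 zł + 127,000 zł = 638,000 zł
  Exemption: 109,000 zł − 20% × (638,000 zł − 320,000 zł) = 109,000 zł − 63,600 zł = 45,400 zł
  Base: 638,000 zł − 45,400 zł = 592,600 zł
  592,600 zł × 12% = 71,112 zł

Regular tax:
  237,000 zł × 13% = 30,810 zł
  157,000 zł × 26% = 40,820 zł
  → 71,630 zł

71,630 zł > 71,112 zł, so the regular tax governs.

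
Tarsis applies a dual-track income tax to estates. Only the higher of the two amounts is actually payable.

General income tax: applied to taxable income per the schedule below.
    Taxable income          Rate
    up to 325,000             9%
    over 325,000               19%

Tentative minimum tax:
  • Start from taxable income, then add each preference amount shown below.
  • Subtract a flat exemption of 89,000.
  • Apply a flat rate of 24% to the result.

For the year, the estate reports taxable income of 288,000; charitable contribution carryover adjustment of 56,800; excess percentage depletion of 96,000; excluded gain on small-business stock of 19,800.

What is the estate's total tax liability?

89,184

General income tax:
  288,000 × 9% = 25,920

Tentative minimum tax:
  Adjusted income: 288,000 + 56,800 + 96,000 + 19,800 = 460,600
  Less exemption 89,000 → base 371,600
  371,600 × 24% = 89,184

89,184 > 25,920, so the tentative minimum tax is the binding amount.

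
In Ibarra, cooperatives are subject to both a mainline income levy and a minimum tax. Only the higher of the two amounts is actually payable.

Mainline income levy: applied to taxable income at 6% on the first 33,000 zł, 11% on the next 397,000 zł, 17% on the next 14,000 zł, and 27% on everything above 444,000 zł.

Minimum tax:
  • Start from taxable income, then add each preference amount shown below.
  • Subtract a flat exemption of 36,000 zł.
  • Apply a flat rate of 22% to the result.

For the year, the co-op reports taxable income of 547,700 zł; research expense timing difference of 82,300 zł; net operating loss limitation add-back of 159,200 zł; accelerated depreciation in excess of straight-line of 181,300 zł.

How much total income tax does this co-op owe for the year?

Minimum tax:
  Adjusted income: 547,700 zł + 82,300 zł + 159,200 zł + 181,300 zł = 970,500 zł
  Less exemption 36,000 zł → base 934,500 zł
  934,500 zł × 22% = 205,590 zł

Mainline income levy:
  33,000 zł × 6% = 1,980 zł
  397,000 zł × 11% = 43,670 zł
  14,000 zł × 17% = 2,380 zł
  103,700 zł × 27% = 27,999 zł
  → 76,029 zł

205,590 zł > 76,029 zł, so the minimum tax is the binding amount.

205,590 zł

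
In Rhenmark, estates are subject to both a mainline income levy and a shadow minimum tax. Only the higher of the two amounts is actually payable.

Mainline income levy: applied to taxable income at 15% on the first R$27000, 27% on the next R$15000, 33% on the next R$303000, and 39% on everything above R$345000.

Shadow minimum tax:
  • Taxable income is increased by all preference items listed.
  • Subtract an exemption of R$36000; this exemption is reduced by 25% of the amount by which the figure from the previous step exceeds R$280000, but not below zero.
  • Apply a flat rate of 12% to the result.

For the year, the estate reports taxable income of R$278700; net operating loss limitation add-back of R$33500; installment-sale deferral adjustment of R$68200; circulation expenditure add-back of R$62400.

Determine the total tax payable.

Shadow minimum tax:
  Adjusted income: R$278700 + R$33500 + R$68200 + R$62400 = R$442800
  Exemption: 25% × (R$442800 − R$280000) = R$40700 ≥ R$36000, so the exemption is fully phased out
  Base: R$442800 − R$0 = R$442800
  R$442800 × 12% = R$53136

Mainline income levy:
  R$27000 × 15% = R$4050
  R$15000 × 27% = R$4050
  R$236700 × 33% = R$78111
  → R$86211

R$86211 > R$53136, so the mainline income levy governs.

R$86211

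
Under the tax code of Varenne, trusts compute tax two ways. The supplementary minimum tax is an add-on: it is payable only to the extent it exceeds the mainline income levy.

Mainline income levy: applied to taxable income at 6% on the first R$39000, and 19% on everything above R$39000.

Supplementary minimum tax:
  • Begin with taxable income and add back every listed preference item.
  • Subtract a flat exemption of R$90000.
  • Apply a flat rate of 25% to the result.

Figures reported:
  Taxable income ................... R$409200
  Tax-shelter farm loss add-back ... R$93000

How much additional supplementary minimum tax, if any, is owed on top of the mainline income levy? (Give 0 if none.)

R$30372

Supplementary minimum tax:
  Adjusted income: R$409200 + R$93000 = R$502200
  Less exemption R$90000 → base R$412200
  R$412200 × 25% = R$103050

Mainline income levy:
  R$39000 × 6% = R$2340
  R$370200 × 19% = R$70338
  → R$72678

Excess of supplementary minimum tax over mainline income levy: R$103050 − R$72678 = R$30372.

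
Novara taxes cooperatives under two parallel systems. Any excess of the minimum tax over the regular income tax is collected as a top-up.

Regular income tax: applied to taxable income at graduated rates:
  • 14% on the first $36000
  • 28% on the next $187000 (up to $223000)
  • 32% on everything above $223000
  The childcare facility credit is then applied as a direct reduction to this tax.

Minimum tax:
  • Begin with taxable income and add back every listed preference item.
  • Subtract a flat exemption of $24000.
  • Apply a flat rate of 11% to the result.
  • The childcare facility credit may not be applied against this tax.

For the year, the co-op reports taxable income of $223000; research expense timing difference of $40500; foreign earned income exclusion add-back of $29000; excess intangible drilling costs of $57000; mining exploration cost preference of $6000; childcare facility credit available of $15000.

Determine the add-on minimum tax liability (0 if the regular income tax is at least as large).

$0

Minimum tax:
  Adjusted income: $223000 + $40500 + $29000 + $57000 + $6000 = $355500
  Less exemption $24000 → base $331500
  $331500 × 11% = $36465

Regular income tax:
  $36000 × 14% = $5040
  $187000 × 28% = $52360
  → $57400
  Less childcare facility credit $15000 → $42400

$36465 ≤ $42400, so no add-on is due.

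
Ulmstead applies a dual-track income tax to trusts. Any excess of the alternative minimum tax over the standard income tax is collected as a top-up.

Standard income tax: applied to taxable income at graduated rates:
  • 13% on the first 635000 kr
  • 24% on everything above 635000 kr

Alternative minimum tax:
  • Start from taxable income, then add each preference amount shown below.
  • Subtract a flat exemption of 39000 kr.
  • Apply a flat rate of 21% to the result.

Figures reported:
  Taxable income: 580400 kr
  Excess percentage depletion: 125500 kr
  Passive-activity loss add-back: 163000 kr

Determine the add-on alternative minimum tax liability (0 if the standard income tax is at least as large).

98827 kr

Alternative minimum tax:
  Adjusted income: 580400 kr + 125500 kr + 163000 kr = 868900 kr
  Less exemption 39000 kr → base 829900 kr
  829900 kr × 21% = 174279 kr

Standard income tax:
  580400 kr × 13% = 75452 kr

Excess of alternative minimum tax over standard income tax: 174279 kr − 75452 kr = 98827 kr.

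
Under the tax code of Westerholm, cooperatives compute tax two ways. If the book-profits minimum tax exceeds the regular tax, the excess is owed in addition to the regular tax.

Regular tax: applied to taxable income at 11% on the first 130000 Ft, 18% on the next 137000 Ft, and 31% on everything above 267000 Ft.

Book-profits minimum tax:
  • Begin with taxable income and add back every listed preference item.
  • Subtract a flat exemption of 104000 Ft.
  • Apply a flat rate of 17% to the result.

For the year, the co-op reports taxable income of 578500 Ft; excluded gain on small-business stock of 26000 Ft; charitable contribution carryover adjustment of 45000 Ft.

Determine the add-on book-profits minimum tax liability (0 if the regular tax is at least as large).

0 Ft

Book-profits minimum tax:
  Adjusted income: 578500 Ft + 26000 Ft + 45000 Ft = 649500 Ft
  Less exemption 104000 Ft → base 545500 Ft
  545500 Ft × 17% = 92735 Ft

Regular tax:
  130000 Ft × 11% = 14300 Ft
  137000 Ft × 18% = 24660 Ft
  311500 Ft × 31% = 96565 Ft
  → 135525 Ft

92735 Ft ≤ 135525 Ft, so no add-on is due.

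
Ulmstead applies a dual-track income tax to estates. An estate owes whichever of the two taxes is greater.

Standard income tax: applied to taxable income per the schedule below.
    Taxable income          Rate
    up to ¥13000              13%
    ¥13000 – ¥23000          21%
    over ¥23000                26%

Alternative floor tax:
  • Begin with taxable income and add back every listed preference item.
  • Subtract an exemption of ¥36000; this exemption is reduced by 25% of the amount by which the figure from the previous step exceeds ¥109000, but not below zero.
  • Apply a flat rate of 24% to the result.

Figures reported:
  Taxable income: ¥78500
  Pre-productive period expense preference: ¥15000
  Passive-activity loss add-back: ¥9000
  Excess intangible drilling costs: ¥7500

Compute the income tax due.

¥18220

Standard income tax:
  ¥13000 × 13% = ¥1690
  ¥10000 × 21% = ¥2100
  ¥55500 × 26% = ¥14430
  → ¥18220

Alternative floor tax:
  Adjusted income: ¥78500 + ¥15000 + ¥9000 + ¥7500 = ¥110000
  Exemption: ¥36000 − 25% × (¥110000 − ¥109000) = ¥36000 − ¥250 = ¥35750
  Base: ¥110000 − ¥35750 = ¥74250
  ¥74250 × 24% = ¥17820

¥18220 > ¥17820, so the standard income tax governs.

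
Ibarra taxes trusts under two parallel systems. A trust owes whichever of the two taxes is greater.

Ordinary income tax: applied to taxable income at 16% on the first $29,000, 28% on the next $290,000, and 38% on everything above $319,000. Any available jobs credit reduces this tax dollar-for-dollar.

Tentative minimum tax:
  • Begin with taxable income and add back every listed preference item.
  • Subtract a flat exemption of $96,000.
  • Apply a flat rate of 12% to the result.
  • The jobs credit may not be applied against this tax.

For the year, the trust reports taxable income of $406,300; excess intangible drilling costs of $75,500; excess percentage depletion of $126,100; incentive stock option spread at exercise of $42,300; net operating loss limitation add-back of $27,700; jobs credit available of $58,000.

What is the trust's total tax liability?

Ordinary income tax:
  $29,000 × 16% = $4,640
  $290,000 × 28% = $81,200
  $87,300 × 38% = $33,174
  → $119,014
  Less jobs credit $58,000 → $61,014

Tentative minimum tax:
  Adjusted income: $406,300 + $75,500 + $126,100 + $42,300 + $27,700 = $677,900
  Less exemption $96,000 → base $581,900
  $581,900 × 12% = $69,828

$69,828 > $61,014, so the tentative minimum tax is the binding amount.

$69,828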